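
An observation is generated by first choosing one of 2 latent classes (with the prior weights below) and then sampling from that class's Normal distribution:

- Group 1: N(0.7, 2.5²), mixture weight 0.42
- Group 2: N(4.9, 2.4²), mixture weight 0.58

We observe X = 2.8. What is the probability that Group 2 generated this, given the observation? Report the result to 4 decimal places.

P(component k | x) = P(Z=k)·f_k(x) / marginal(x), where marginal(x) = Σ_j P(Z=j)·f_j(x).
Evaluate each component's likelihood at the observed value:
  f_1 = (1/(2.5·√(2π)))·exp(−(2.8−0.7)²/(2·2.5²)) = 0.159577·exp(-0.35280) = 0.112138
  f_2 = (1/(2.4·√(2π)))·exp(−(2.8−4.9)²/(2·2.4²)) = 0.166226·exp(-0.38281) = 0.113356
Prior × likelihood for each component:
  P(Z=1)·f_1 = 0.42 × 0.112138 = 0.0470978
  P(Z=2)·f_2 = 0.58 × 0.113356 = 0.0657466
Evidence: 0.0470978 + 0.0657466 = 0.112844
So the posterior for Group 2 is 0.0657466 / 0.112844 ≈ 0.5826.

0.5826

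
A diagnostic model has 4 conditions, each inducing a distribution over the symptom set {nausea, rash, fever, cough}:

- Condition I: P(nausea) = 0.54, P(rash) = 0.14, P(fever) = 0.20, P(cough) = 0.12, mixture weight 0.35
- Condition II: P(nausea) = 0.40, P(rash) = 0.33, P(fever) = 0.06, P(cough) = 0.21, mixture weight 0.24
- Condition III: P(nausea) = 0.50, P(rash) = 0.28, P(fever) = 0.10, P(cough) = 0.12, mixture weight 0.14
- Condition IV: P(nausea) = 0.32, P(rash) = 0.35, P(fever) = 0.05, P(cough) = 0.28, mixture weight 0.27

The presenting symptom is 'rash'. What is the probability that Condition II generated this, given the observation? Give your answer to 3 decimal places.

0.302

Posterior ∝ prior × likelihood, so P(k | x) ∝ P(Z=k) f_k(x); normalise over all components.
Component likelihoods at x = 'rash':
  f_I = P(rash | comp) = 0.14
  f_II = P(rash | comp) = 0.33
  f_III = P(rash | comp) = 0.28
  f_IV = P(rash | comp) = 0.35
Prior × likelihood for each component:
  P(Z=I)·f_I = 0.35 × 0.14 = 0.049
  P(Z=II)·f_II = 0.24 × 0.33 = 0.0792
  P(Z=III)·f_III = 0.14 × 0.28 = 0.0392
  P(Z=IV)·f_IV = 0.27 × 0.35 = 0.0945
Normaliser: 0.049 + 0.0792 + 0.0392 + 0.0945 = 0.2619
So the posterior for Condition II is 0.0792 / 0.2619 ≈ 0.302.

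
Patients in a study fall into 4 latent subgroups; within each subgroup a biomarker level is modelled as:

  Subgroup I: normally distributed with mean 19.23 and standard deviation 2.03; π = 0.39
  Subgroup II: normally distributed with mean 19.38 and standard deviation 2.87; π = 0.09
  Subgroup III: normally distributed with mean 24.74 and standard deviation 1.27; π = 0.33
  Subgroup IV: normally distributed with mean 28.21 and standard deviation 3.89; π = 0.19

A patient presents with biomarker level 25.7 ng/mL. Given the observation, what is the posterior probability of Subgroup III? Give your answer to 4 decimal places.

Apply Bayes' rule: the posterior for each component is proportional to its prior times its likelihood at x.
Component likelihoods at x = 25.7 ng/mL:
  p_I = (1/(2.03·√(2π)))·exp(−(25.7−19.23)²/(2·2.03²)) = 0.196523·exp(-5.07910) = 0.00122346
  p_II = (1/(2.87·√(2π)))·exp(−(25.7−19.38)²/(2·2.87²)) = 0.139004·exp(-2.42460) = 0.0123037
  p_III = (1/(1.27·√(2π)))·exp(−(25.7−24.74)²/(2·1.27²)) = 0.314128·exp(-0.28570) = 0.236064
  p_IV = (1/(3.89·√(2π)))·exp(−(25.7−28.21)²/(2·3.89²)) = 0.102556·exp(-0.20817) = 0.0832824
Multiply by the mixture weights:
  w_I·p_I = 0.39 × 0.00122346 = 0.00047715
  w_II·p_II = 0.09 × 0.0123037 = 0.00110734
  w_III·p_III = 0.33 × 0.236064 = 0.0779011
  w_IV·p_IV = 0.19 × 0.0832824 = 0.0158237
Sum: 0.00047715 + 0.00110734 + 0.0779011 + 0.0158237 = 0.0953093
P(Subgroup III | data) ≈ 0.8174

0.8174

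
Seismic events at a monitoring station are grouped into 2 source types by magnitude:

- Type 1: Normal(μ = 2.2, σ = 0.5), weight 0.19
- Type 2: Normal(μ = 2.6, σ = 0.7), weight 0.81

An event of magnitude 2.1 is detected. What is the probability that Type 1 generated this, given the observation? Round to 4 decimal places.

Posterior ∝ prior × likelihood, so P(k | x) ∝ w_k f_k(x); normalise over all components.
Component likelihoods at x = 2.1:
  f_1 = 0.782085
  f_2 = 0.441593
Unnormalised posteriors:
  w_1·f_1 = 0.19 × 0.782085 = 0.148596
  w_2·f_2 = 0.81 × 0.441593 = 0.357691
Marginal: 0.148596 + 0.357691 = 0.506287
P(Type 1 | the observation) = 0.148596 / 0.506287 ≈ 0.2935

0.2935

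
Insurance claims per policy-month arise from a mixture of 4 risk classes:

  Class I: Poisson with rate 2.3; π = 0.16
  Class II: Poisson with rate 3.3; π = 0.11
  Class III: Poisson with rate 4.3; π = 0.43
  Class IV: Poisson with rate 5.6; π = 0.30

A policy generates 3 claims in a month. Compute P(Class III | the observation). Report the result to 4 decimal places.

0.4640

Apply Bayes' rule: the posterior for each component is proportional to its prior times its likelihood at x.
Evaluate each component's likelihood at the observed value:
  L_I = e^(−2.3)·2.3^3/3! = 0.203308
  L_II = e^(−3.3)·3.3^3/3! = 0.220912
  L_III = e^(−4.3)·4.3^3/3! = 0.179799
  L_IV = e^(−5.6)·5.6^3/3! = 0.108234
Unnormalised posteriors:
  π_I·L_I = 0.16 × 0.203308 = 0.0325293
  π_II·L_II = 0.11 × 0.220912 = 0.0243003
  π_III·L_III = 0.43 × 0.179799 = 0.0773137
  π_IV·L_IV = 0.30 × 0.108234 = 0.0324702
Sum: 0.0325293 + 0.0243003 + 0.0773137 + 0.0324702 = 0.166613
Responsibility of Class III: 0.0773137 / 0.166613 ≈ 0.4640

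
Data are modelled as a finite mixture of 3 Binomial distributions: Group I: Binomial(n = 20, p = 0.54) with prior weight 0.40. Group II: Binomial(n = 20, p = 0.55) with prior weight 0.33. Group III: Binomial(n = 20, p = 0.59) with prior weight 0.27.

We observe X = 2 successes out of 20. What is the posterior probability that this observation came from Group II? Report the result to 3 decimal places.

Apply Bayes' rule: the posterior for each component is proportional to its prior times its likelihood at x.
Component likelihoods at x = 2 successes out of 20:
  L_I = C(20,2)·0.54^2·0.46^18 = 190·0.2916·8.50435e-07 = 4.71175e-05
  L_II = C(20,2)·0.55^2·0.45^18 = 190·0.3025·5.72566e-07 = 3.29082e-05
  L_III = C(20,2)·0.59^2·0.41^18 = 190·0.3481·1.07179e-07 = 7.08871e-06
Weight by the priors:
  π_I·L_I = 0.40 × 4.71175e-05 = 1.8847e-05
  π_II·L_II = 0.33 × 3.29082e-05 = 1.08597e-05
  π_III·L_III = 0.27 × 7.08871e-06 = 1.91395e-06
Evidence: 1.8847e-05 + 1.08597e-05 + 1.91395e-06 = 3.16207e-05
P(Group II | data) ≈ 0.343

0.343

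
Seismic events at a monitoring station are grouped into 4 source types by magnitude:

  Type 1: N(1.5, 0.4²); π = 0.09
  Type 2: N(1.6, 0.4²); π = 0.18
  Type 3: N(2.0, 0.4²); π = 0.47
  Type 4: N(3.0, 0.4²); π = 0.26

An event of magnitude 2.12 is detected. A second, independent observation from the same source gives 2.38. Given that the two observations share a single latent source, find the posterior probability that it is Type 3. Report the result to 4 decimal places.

Apply Bayes' rule: the posterior for each component is proportional to its prior times its likelihood at x.
Since both observations come from the same component, the likelihood for component k is f_k(x₁)·f_k(x₂).
  p_1 = [(1/(0.4·√(2π)))·exp(−(2.12−1.5)²/(2·0.4²)) = 0.997356·exp(-1.20125) = 0.300023] × [0.0886865] = 0.0266079
  p_2 = [(1/(0.4·√(2π)))·exp(−(2.12−1.6)²/(2·0.4²)) = 0.997356·exp(-0.84500) = 0.428421] × [0.148987] = 0.0638291
  p_3 = [(1/(0.4·√(2π)))·exp(−(2.12−2.0)²/(2·0.4²)) = 0.997356·exp(-0.04500) = 0.95347] × [0.635148] = 0.605594
  p_4 = [(1/(0.4·√(2π)))·exp(−(2.12−3.0)²/(2·0.4²)) = 0.997356·exp(-2.42000) = 0.0886865] × [0.300023] = 0.0266079
Weight by the priors:
  π_1·p_1 = 0.09 × 0.0266079 = 0.00239471
  π_2·p_2 = 0.18 × 0.0638291 = 0.0114892
  π_3·p_3 = 0.47 × 0.605594 = 0.284629
  π_4·p_4 = 0.26 × 0.0266079 = 0.00691806
Sum: 0.00239471 + 0.0114892 + 0.284629 + 0.00691806 = 0.305431
Responsibility of Type 3: 0.284629 / 0.305431 ≈ 0.9319

0.9319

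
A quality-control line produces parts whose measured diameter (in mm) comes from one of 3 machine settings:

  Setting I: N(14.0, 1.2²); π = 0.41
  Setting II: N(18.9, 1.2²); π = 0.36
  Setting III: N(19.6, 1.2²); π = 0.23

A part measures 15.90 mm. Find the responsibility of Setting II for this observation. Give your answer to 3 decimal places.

By Bayes' theorem, P(k | x) = P(Z=k) f_k(x) / Σ_j P(Z=j) f_j(x).
Evaluate each component's likelihood at the observed value:
  f_I = 0.0949189
  f_II = 0.0146069
  f_III = 0.0028663
Prior × likelihood for each component:
  P(Z=I)·f_I = 0.41 × 0.0949189 = 0.0389168
  P(Z=II)·f_II = 0.36 × 0.0146069 = 0.00525849
  P(Z=III)·f_III = 0.23 × 0.0028663 = 0.00065925
Sum: 0.0389168 + 0.00525849 + 0.00065925 = 0.0448345
So the posterior for Setting II is 0.00525849 / 0.0448345 ≈ 0.117.

0.117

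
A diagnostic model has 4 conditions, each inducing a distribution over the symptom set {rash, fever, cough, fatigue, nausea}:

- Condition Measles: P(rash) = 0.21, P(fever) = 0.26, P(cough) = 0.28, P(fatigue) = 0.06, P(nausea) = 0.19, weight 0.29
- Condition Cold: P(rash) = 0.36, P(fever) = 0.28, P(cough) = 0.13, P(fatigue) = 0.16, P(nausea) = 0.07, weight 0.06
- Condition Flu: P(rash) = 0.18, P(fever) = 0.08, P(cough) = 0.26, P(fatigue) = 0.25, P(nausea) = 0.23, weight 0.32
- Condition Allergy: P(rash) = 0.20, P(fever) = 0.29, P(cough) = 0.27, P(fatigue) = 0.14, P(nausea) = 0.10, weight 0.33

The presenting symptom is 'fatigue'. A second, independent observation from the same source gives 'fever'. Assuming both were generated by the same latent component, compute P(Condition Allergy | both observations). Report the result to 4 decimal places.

The responsibility of component k is π_k f_k(x) divided by Σ_j π_j f_j(x).
Since both observations come from the same component, the likelihood for component k is f_k(x₁)·f_k(x₂).
  p_Measles = [P(fatigue | comp) = 0.06] × [0.26] = 0.0156
  p_Cold = [P(fatigue | comp) = 0.16] × [0.28] = 0.0448
  p_Flu = [P(fatigue | comp) = 0.25] × [0.08] = 0.02
  p_Allergy = [P(fatigue | comp) = 0.14] × [0.29] = 0.0406
Prior × likelihood for each component:
  π_Measles·p_Measles = 0.29 × 0.0156 = 0.004524
  π_Cold·p_Cold = 0.06 × 0.0448 = 0.002688
  π_Flu·p_Flu = 0.32 × 0.02 = 0.0064
  π_Allergy·p_Allergy = 0.33 × 0.0406 = 0.013398
Denominator: 0.004524 + 0.002688 + 0.0064 + 0.013398 = 0.02701
P(Condition Allergy | x) ≈ 0.4960

0.4960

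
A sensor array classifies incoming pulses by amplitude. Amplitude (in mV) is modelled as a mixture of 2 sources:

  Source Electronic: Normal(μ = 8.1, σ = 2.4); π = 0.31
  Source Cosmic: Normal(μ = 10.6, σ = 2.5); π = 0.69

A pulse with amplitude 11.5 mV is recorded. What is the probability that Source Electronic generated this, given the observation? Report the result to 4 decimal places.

Apply Bayes' rule: the posterior for each component is proportional to its prior times its likelihood at x.
Normal densities:
  L_Electronic = 0.0609391
  L_Cosmic = 0.149564
Unnormalised posteriors:
  π_Electronic·L_Electronic = 0.31 × 0.0609391 = 0.0188911
  π_Cosmic·L_Cosmic = 0.69 × 0.149564 = 0.103199
Marginal: 0.0188911 + 0.103199 = 0.12209
So the posterior for Source Electronic is 0.0188911 / 0.12209 ≈ 0.1547.

0.1547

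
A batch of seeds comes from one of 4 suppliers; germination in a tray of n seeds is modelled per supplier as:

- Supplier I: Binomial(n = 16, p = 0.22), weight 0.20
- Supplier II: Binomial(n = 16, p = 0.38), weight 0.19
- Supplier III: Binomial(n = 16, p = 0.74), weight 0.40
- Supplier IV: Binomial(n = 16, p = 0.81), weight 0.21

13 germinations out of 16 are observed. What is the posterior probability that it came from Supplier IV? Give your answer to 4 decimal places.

Apply Bayes' rule: the posterior for each component is proportional to its prior times its likelihood at x.
Component likelihoods at x = 13 germinations out of 16:
  f_I = C(16,13)·0.22^13·0.78^3 = 560·2.8281e-09·0.474552 = 7.51565e-07
  f_II = C(16,13)·0.38^13·0.62^3 = 560·3.44498e-06·0.238328 = 0.00045978
  f_III = C(16,13)·0.74^13·0.26^3 = 560·0.0199532·0.017576 = 0.19639
  f_IV = C(16,13)·0.81^13·0.19^3 = 560·0.0646108·0.006859 = 0.248173
Prior × likelihood for each component:
  w_I·f_I = 0.20 × 7.51565e-07 = 1.50313e-07
  w_II·f_II = 0.19 × 0.00045978 = 8.73582e-05
  w_III·f_III = 0.40 × 0.19639 = 0.0785562
  w_IV·f_IV = 0.21 × 0.248173 = 0.0521163
Denominator: 1.50313e-07 + 8.73582e-05 + 0.0785562 + 0.0521163 = 0.13076
So the posterior for Supplier IV is 0.0521163 / 0.13076 ≈ 0.3986.

0.3986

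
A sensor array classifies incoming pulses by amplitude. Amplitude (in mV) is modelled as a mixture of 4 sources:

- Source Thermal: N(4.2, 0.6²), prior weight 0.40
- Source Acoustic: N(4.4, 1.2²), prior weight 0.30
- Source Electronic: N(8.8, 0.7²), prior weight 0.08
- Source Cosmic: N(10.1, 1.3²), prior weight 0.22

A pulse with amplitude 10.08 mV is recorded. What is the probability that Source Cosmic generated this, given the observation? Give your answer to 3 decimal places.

0.887

By Bayes' theorem, P(k | x) = π_k f_k(x) / Σ_j π_j f_j(x).
Component likelihoods at x = 10.08 mV:
  L_Thermal = (1/(0.6·√(2π)))·exp(−(10.08−4.2)²/(2·0.6²)) = 0.664904·exp(-48.02000) = 9.28833e-22
  L_Acoustic = (1/(1.2·√(2π)))·exp(−(10.08−4.4)²/(2·1.2²)) = 0.332452·exp(-11.20222) = 4.53592e-06
  L_Electronic = (1/(0.7·√(2π)))·exp(−(10.08−8.8)²/(2·0.7²)) = 0.569918·exp(-1.67184) = 0.107088
  L_Cosmic = (1/(1.3·√(2π)))·exp(−(10.08−10.1)²/(2·1.3²)) = 0.306879·exp(-0.00012) = 0.306842
Multiply by the mixture weights:
  π_Thermal·L_Thermal = 0.40 × 9.28833e-22 = 3.71533e-22
  π_Acoustic·L_Acoustic = 0.30 × 4.53592e-06 = 1.36078e-06
  π_Electronic·L_Electronic = 0.08 × 0.107088 = 0.00856707
  π_Cosmic·L_Cosmic = 0.22 × 0.306842 = 0.0675053
Evidence: 3.71533e-22 + 1.36078e-06 + 0.00856707 + 0.0675053 = 0.0760738
Responsibility of Source Cosmic: 0.0675053 / 0.0760738 ≈ 0.887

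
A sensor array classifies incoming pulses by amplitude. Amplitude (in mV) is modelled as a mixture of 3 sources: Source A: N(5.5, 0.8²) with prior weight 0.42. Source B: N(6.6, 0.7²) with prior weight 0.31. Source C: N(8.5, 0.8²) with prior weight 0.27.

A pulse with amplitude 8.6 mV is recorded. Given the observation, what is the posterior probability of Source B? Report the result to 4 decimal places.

0.0218

P(component k | x) = P(Z=k)·f_k(x) / marginal(x), where marginal(x) = Σ_j P(Z=j)·f_j(x).
Evaluate each component's likelihood at the observed value:
  f_A = 0.000273665
  f_B = 0.00962014
  f_C = 0.494797
Weight by the priors:
  P(Z=A)·f_A = 0.42 × 0.000273665 = 0.000114939
  P(Z=B)·f_B = 0.31 × 0.00962014 = 0.00298224
  P(Z=C)·f_C = 0.27 × 0.494797 = 0.133595
Denominator: 0.000114939 + 0.00298224 + 0.133595 = 0.136692
So the posterior for Source B is 0.00298224 / 0.136692 ≈ 0.0218.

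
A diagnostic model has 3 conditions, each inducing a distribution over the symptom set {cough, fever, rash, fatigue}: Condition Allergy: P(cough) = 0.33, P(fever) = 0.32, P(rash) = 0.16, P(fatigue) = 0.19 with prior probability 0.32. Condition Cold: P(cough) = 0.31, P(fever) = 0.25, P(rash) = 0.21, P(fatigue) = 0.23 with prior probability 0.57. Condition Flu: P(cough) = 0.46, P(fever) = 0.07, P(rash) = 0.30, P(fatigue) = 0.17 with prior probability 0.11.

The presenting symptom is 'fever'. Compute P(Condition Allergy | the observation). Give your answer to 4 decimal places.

0.4054

By Bayes' theorem, P(k | x) = π_k f_k(x) / Σ_j π_j f_j(x).
Categorical probabilities:
  L_Allergy = P(fever | comp) = 0.32
  L_Cold = P(fever | comp) = 0.25
  L_Flu = P(fever | comp) = 0.07
Multiply by the mixture weights:
  π_Allergy·L_Allergy = 0.32 × 0.32 = 0.1024
  π_Cold·L_Cold = 0.57 × 0.25 = 0.1425
  π_Flu·L_Flu = 0.11 × 0.07 = 0.0077
Marginal: 0.1024 + 0.1425 + 0.0077 = 0.2526
P(Condition Allergy | data) ≈ 0.4054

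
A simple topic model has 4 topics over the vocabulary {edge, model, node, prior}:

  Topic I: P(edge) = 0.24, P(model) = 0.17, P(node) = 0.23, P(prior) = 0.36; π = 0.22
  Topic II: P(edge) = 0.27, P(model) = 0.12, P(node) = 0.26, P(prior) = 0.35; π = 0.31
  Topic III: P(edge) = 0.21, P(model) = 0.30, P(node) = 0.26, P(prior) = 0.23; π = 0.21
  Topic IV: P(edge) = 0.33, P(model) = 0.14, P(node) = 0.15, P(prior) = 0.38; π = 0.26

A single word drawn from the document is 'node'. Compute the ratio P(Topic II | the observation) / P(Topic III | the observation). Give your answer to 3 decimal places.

1.476

Posterior odds = (w_i f_i(x)) / (w_j f_j(x)); the normalising sum cancels.
Evaluate each component's likelihood at the observed value:
  L_I = P(node | comp) = 0.23
  L_II = P(node | comp) = 0.26
  L_III = P(node | comp) = 0.26
  L_IV = P(node | comp) = 0.15
Odds = (0.31/0.21) × (0.26/0.26) = 1.47619 × 1 ≈ 1.476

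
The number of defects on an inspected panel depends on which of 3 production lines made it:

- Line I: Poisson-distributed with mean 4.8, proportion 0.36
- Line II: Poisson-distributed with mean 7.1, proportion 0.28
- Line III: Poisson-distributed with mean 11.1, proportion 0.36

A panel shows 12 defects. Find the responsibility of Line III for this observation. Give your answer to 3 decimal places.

0.818

Posterior ∝ prior × likelihood, so P(k | x) ∝ w_k f_k(x); normalise over all components.
Poisson probabilities:
  f_I = e^(−4.8)·4.8^12/12! = 0.00257007
  f_II = e^(−7.1)·7.1^12/12! = 0.0282665
  f_III = e^(−11.1)·11.1^12/12! = 0.110375
Unnormalised posteriors:
  w_I·f_I = 0.36 × 0.00257007 = 0.000925224
  w_II·f_II = 0.28 × 0.0282665 = 0.00791463
  w_III·f_III = 0.36 × 0.110375 = 0.0397349
Marginal: 0.000925224 + 0.00791463 + 0.0397349 = 0.0485748
So the posterior for Line III is 0.0397349 / 0.0485748 ≈ 0.818.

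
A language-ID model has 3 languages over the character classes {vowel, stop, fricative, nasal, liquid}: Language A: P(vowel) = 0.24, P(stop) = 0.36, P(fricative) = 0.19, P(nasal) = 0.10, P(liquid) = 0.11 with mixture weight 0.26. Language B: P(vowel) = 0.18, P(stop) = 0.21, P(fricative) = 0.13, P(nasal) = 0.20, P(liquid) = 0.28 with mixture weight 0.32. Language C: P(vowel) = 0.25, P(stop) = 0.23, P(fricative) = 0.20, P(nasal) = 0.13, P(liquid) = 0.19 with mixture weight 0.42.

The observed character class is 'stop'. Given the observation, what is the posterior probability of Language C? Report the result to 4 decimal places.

By Bayes' theorem, P(k | x) = π_k f_k(x) / Σ_j π_j f_j(x).
Categorical probabilities:
  f_A = 0.36
  f_B = 0.21
  f_C = 0.23
Prior × likelihood for each component:
  π_A·f_A = 0.26 × 0.36 = 0.0936
  π_B·f_B = 0.32 × 0.21 = 0.0672
  π_C·f_C = 0.42 × 0.23 = 0.0966
Evidence: 0.0936 + 0.0672 + 0.0966 = 0.2574
So the posterior for Language C is 0.0966 / 0.2574 ≈ 0.3753.

0.3753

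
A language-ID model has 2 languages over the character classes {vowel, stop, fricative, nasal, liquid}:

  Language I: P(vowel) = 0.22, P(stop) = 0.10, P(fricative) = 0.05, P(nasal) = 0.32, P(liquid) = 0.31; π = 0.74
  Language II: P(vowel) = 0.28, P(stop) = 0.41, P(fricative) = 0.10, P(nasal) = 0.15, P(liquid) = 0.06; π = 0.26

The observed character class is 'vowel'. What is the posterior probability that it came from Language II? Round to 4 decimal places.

0.3090

P(component k | x) = P(Z=k)·f_k(x) / marginal(x), where marginal(x) = Σ_j P(Z=j)·f_j(x).
Component likelihoods at x = 'vowel':
  L_I = P(vowel | comp) = 0.22
  L_II = P(vowel | comp) = 0.28
Unnormalised posteriors:
  P(Z=I)·L_I = 0.74 × 0.22 = 0.1628
  P(Z=II)·L_II = 0.26 × 0.28 = 0.0728
Sum: 0.1628 + 0.0728 = 0.2356
P(Language II | the observation) ≈ 0.3090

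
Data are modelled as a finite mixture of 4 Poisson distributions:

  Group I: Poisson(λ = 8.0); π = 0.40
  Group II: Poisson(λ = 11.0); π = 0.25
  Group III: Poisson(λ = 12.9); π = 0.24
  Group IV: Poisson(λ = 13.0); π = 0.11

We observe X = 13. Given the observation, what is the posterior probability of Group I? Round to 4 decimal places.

0.1613

Posterior ∝ prior × likelihood, so P(k | x) ∝ w_k f_k(x); normalise over all components.
Component likelihoods at x = 13:
  p_I = e^(−8.0)·8.0^13/13! = 0.0296165
  p_II = e^(−11.0)·11.0^13/13! = 0.0925945
  p_III = e^(−12.9)·12.9^13/13! = 0.109897
  p_IV = e^(−13.0)·13.0^13/13! = 0.10994
Multiply by the mixture weights:
  w_I·p_I = 0.40 × 0.0296165 = 0.0118466
  w_II·p_II = 0.25 × 0.0925945 = 0.0231486
  w_III·p_III = 0.24 × 0.109897 = 0.0263754
  w_IV·p_IV = 0.11 × 0.10994 = 0.0120934
Evidence: 0.0118466 + 0.0231486 + 0.0263754 + 0.0120934 = 0.073464
So the posterior for Group I is 0.0118466 / 0.073464 ≈ 0.1613.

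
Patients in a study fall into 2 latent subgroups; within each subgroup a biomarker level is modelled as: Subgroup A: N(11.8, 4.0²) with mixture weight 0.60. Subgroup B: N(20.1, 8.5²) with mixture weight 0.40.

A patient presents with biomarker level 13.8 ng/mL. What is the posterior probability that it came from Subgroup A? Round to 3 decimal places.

0.787

Apply Bayes' rule: the posterior for each component is proportional to its prior times its likelihood at x.
Component likelihoods at x = 13.8 ng/mL:
  L_A = (1/(4.0·√(2π)))·exp(−(13.8−11.8)²/(2·4.0²)) = 0.099736·exp(-0.12500) = 0.0880163
  L_B = (1/(8.5·√(2π)))·exp(−(13.8−20.1)²/(2·8.5²)) = 0.046934·exp(-0.27467) = 0.0356618
Unnormalised posteriors:
  π_A·L_A = 0.60 × 0.0880163 = 0.0528098
  π_B·L_B = 0.40 × 0.0356618 = 0.0142647
Marginal: 0.0528098 + 0.0142647 = 0.0670745
P(Subgroup A | data) ≈ 0.787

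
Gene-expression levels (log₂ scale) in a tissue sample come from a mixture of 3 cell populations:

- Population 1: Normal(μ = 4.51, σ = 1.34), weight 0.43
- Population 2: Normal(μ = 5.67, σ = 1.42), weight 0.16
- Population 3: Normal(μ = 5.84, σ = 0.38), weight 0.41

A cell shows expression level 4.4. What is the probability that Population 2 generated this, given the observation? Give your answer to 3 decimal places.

0.191

The responsibility of component k is π_k f_k(x) divided by Σ_j π_j f_j(x).
Normal densities:
  L_1 = (1/(1.34·√(2π)))·exp(−(4.4−4.51)²/(2·1.34²)) = 0.297718·exp(-0.00337) = 0.296717
  L_2 = (1/(1.42·√(2π)))·exp(−(4.4−5.67)²/(2·1.42²)) = 0.280945·exp(-0.39995) = 0.188334
  L_3 = (1/(0.38·√(2π)))·exp(−(4.4−5.84)²/(2·0.38²)) = 1.049848·exp(-7.18006) = 0.000799591
Prior × likelihood for each component:
  π_1·L_1 = 0.43 × 0.296717 = 0.127588
  π_2·L_2 = 0.16 × 0.188334 = 0.0301334
  π_3·L_3 = 0.41 × 0.000799591 = 0.000327832
Normaliser: 0.127588 + 0.0301334 + 0.000327832 = 0.158049
P(Population 2 | the observation) = 0.0301334 / 0.158049 ≈ 0.191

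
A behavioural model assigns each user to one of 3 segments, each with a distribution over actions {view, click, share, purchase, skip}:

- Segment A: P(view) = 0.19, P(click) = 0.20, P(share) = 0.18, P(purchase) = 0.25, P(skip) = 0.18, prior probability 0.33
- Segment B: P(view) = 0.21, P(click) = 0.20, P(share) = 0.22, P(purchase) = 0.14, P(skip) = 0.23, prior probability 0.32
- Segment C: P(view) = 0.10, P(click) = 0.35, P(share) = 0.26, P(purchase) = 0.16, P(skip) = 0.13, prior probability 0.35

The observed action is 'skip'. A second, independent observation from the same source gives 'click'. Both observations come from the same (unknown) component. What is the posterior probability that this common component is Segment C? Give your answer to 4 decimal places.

0.3745

By Bayes' theorem, P(k | x) = π_k f_k(x) / Σ_j π_j f_j(x).
Since both observations come from the same component, the likelihood for component k is f_k(x₁)·f_k(x₂).
  p_A = [P(skip | comp) = 0.18] × [0.2] = 0.036
  p_B = [P(skip | comp) = 0.23] × [0.2] = 0.046
  p_C = [P(skip | comp) = 0.13] × [0.35] = 0.0455
Multiply by the mixture weights:
  π_A·p_A = 0.33 × 0.036 = 0.01188
  π_B·p_B = 0.32 × 0.046 = 0.01472
  π_C·p_C = 0.35 × 0.0455 = 0.015925
Evidence: 0.01188 + 0.01472 + 0.015925 = 0.042525
Responsibility of Segment C: 0.015925 / 0.042525 ≈ 0.3745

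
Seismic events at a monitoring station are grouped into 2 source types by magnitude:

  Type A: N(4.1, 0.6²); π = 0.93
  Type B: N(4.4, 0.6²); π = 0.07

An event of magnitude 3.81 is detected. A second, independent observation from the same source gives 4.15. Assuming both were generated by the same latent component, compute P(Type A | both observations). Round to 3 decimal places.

P(component k | x) = P(Z=k)·f_k(x) / marginal(x), where marginal(x) = Σ_j P(Z=j)·f_j(x).
Since both observations come from the same component, the likelihood for component k is f_k(x₁)·f_k(x₂).
  L_A = [(1/(0.6·√(2π)))·exp(−(3.81−4.1)²/(2·0.6²)) = 0.664904·exp(-0.11681) = 0.591604] × [0.662599] = 0.391996
  L_B = [(1/(0.6·√(2π)))·exp(−(3.81−4.4)²/(2·0.6²)) = 0.664904·exp(-0.48347) = 0.410005] × [0.609621] = 0.249948
Weight by the priors:
  P(Z=A)·L_A = 0.93 × 0.391996 = 0.364556
  P(Z=B)·L_B = 0.07 × 0.249948 = 0.0174963
Marginal: 0.364556 + 0.0174963 = 0.382053
P(Type A | x) ≈ 0.954

0.954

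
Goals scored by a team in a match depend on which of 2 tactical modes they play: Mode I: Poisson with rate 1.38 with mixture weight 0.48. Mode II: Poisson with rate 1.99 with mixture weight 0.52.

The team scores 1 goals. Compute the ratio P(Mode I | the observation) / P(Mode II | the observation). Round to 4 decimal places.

1.1781

Since P(k|x) ∝ π_k f_k(x), the posterior odds are π_i f_i(x) / (π_j f_j(x)).
Poisson probabilities:
  f_I = e^(−1.38)·1.38^1/1! = 0.347178
  f_II = e^(−1.99)·1.99^1/1! = 0.272024
0.166646 / 0.141452 ≈ 1.1781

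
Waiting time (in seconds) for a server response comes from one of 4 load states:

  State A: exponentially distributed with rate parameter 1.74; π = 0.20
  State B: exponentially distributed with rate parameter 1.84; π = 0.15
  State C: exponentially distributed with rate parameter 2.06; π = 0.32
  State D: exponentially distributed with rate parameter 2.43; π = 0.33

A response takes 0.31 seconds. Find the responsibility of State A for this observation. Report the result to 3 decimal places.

The responsibility of component k is P(Z=k) f_k(x) divided by Σ_j P(Z=j) f_j(x).
Exponential densities:
  L_A = 1.74·e^(−1.74·0.31) = 1.74·e^(−0.5394) = 1.01459
  L_B = 1.84·e^(−1.84·0.31) = 1.84·e^(−0.5704) = 1.04015
  L_C = 2.06·e^(−2.06·0.31) = 2.06·e^(−0.6386) = 1.08774
  L_D = 2.43·e^(−2.43·0.31) = 2.43·e^(−0.7533) = 1.14407
Weight by the priors:
  P(Z=A)·L_A = 0.20 × 1.01459 = 0.202918
  P(Z=B)·L_B = 0.15 × 1.04015 = 0.156023
  P(Z=C)·L_C = 0.32 × 1.08774 = 0.348078
  P(Z=D)·L_D = 0.33 × 1.14407 = 0.377543
Normaliser: 0.202918 + 0.156023 + 0.348078 + 0.377543 = 1.08456
Responsibility of State A: 0.202918 / 1.08456 ≈ 0.187

0.187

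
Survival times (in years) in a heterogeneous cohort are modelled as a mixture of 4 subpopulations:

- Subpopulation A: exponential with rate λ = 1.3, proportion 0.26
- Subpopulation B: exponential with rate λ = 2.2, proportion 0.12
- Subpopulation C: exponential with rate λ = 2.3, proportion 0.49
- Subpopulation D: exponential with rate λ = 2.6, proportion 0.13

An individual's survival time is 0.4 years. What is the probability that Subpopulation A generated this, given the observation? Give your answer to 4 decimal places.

0.2286

By Bayes' theorem, P(k | x) = w_k f_k(x) / Σ_j w_j f_j(x).
Evaluate each component's likelihood at the observed value:
  f_A = 1.3·e^(−1.3·0.4) = 1.3·e^(−0.5200) = 0.772877
  f_B = 2.2·e^(−2.2·0.4) = 2.2·e^(−0.8800) = 0.912522
  f_C = 2.3·e^(−2.3·0.4) = 2.3·e^(−0.9200) = 0.916594
  f_D = 2.6·e^(−2.6·0.4) = 2.6·e^(−1.0400) = 0.918982
Multiply by the mixture weights:
  w_A·f_A = 0.26 × 0.772877 = 0.200948
  w_B·f_B = 0.12 × 0.912522 = 0.109503
  w_C·f_C = 0.49 × 0.916594 = 0.449131
  w_D·f_D = 0.13 × 0.918982 = 0.119468
Denominator: 0.200948 + 0.109503 + 0.449131 + 0.119468 = 0.879049
P(Subpopulation A | data) ≈ 0.2286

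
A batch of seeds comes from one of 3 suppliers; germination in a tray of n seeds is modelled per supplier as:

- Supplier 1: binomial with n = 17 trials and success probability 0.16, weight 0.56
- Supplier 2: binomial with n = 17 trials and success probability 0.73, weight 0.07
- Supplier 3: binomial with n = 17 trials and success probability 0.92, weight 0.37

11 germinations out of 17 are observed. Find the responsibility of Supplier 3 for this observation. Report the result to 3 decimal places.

0.044

P(component k | x) = w_k·f_k(x) / marginal(x), where marginal(x) = Σ_j w_j·f_j(x).
Component likelihoods at x = 11 germinations out of 17:
  L_1 = 7.64849e-06
  L_2 = 0.150423
  L_3 = 0.00129654
Weight by the priors:
  w_1·L_1 = 0.56 × 7.64849e-06 = 4.28316e-06
  w_2·L_2 = 0.07 × 0.150423 = 0.0105296
  w_3·L_3 = 0.37 × 0.00129654 = 0.00047972
Normaliser: 4.28316e-06 + 0.0105296 + 0.00047972 = 0.0110136
P(Supplier 3 | 11 germinations out of 17) = 0.00047972 / 0.0110136 ≈ 0.044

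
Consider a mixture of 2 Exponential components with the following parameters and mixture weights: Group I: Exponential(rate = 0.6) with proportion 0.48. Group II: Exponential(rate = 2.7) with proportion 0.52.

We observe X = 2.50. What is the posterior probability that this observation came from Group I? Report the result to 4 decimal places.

By Bayes' theorem, P(k | x) = π_k f_k(x) / Σ_j π_j f_j(x).
Component likelihoods at x = 2.50:
  p_I = 0.6·e^(−0.6·2.50) = 0.6·e^(−1.5000) = 0.133878
  p_II = 2.7·e^(−2.7·2.50) = 2.7·e^(−6.7500) = 0.00316137
Multiply by the mixture weights:
  π_I·p_I = 0.48 × 0.133878 = 0.0642615
  π_II·p_II = 0.52 × 0.00316137 = 0.00164391
Normaliser: 0.0642615 + 0.00164391 = 0.0659054
P(Group I | data) = 0.0642615 / 0.0659054 ≈ 0.9751

0.9751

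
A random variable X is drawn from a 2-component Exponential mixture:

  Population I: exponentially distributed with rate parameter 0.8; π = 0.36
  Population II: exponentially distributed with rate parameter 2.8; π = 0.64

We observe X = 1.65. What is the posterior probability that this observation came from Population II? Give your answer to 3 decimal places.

0.187

Apply Bayes' rule: the posterior for each component is proportional to its prior times its likelihood at x.
Exponential densities:
  p_I = 0.213708
  p_II = 0.0275878
Multiply by the mixture weights:
  π_I·p_I = 0.36 × 0.213708 = 0.076935
  π_II·p_II = 0.64 × 0.0275878 = 0.0176562
Denominator: 0.076935 + 0.0176562 = 0.0945912
Responsibility of Population II: 0.0176562 / 0.0945912 ≈ 0.187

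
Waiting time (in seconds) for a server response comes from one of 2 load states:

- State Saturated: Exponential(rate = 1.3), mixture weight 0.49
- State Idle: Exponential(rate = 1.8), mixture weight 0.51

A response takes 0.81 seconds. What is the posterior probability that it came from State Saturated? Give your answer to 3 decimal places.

0.510

Posterior ∝ prior × likelihood, so P(k | x) ∝ P(Z=k) f_k(x); normalise over all components.
Exponential densities:
  L_Saturated = 0.453556
  L_Idle = 0.418862
Multiply by the mixture weights:
  P(Z=Saturated)·L_Saturated = 0.49 × 0.453556 = 0.222243
  P(Z=Idle)·L_Idle = 0.51 × 0.418862 = 0.21362
Evidence: 0.222243 + 0.21362 = 0.435862
P(State Saturated | x) = 0.222243 / 0.435862 ≈ 0.510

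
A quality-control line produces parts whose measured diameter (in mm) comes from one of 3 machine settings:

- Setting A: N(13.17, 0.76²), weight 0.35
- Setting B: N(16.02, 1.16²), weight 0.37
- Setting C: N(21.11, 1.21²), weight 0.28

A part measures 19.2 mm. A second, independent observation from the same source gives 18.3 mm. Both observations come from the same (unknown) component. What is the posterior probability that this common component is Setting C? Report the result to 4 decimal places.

Apply Bayes' rule: the posterior for each component is proportional to its prior times its likelihood at x.
Since both observations come from the same component, the likelihood for component k is f_k(x₁)·f_k(x₂).
  L_A = [(1/(0.76·√(2π)))·exp(−(19.2−13.17)²/(2·0.76²)) = 0.524924·exp(-31.47585) = 1.12282e-14] × [6.70387e-11] = 7.52722e-25
  L_B = [(1/(1.16·√(2π)))·exp(−(19.2−16.02)²/(2·1.16²)) = 0.343916·exp(-3.75758) = 0.00802705] × [0.0498375] = 0.000400048
  L_C = [(1/(1.21·√(2π)))·exp(−(19.2−21.11)²/(2·1.21²)) = 0.329704·exp(-1.24585) = 0.0948546] × [0.0222341] = 0.002109
Multiply by the mixture weights:
  π_A·L_A = 0.35 × 7.52722e-25 = 2.63453e-25
  π_B·L_B = 0.37 × 0.000400048 = 0.000148018
  π_C·L_C = 0.28 × 0.002109 = 0.000590521
Normaliser: 2.63453e-25 + 0.000148018 + 0.000590521 = 0.000738539
Responsibility of Setting C: 0.000590521 / 0.000738539 ≈ 0.7996

0.7996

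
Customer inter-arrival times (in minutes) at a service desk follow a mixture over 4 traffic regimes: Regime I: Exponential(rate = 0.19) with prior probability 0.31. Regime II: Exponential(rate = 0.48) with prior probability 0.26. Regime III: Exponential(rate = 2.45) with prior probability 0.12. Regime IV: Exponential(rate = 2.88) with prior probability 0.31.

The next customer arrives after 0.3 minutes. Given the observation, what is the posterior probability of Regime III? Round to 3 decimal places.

0.207

The responsibility of component k is π_k f_k(x) divided by Σ_j π_j f_j(x).
Component likelihoods at x = 0.3 minutes:
  L_I = 0.19·e^(−0.19·0.3) = 0.19·e^(−0.0570) = 0.179473
  L_II = 0.48·e^(−0.48·0.3) = 0.48·e^(−0.1440) = 0.415626
  L_III = 2.45·e^(−2.45·0.3) = 2.45·e^(−0.7350) = 1.17479
  L_IV = 2.88·e^(−2.88·0.3) = 2.88·e^(−0.8640) = 1.21384
Unnormalised posteriors:
  π_I·L_I = 0.31 × 0.179473 = 0.0556366
  π_II·L_II = 0.26 × 0.415626 = 0.108063
  π_III·L_III = 0.12 × 1.17479 = 0.140975
  π_IV·L_IV = 0.31 × 1.21384 = 0.376291
Denominator: 0.0556366 + 0.108063 + 0.140975 + 0.376291 = 0.680965
Responsibility of Regime III: 0.140975 / 0.680965 ≈ 0.207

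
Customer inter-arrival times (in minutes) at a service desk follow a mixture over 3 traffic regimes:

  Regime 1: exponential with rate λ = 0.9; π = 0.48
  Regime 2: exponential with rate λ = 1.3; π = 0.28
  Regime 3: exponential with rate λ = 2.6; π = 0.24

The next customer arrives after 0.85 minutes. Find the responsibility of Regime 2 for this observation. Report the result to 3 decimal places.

By Bayes' theorem, P(k | x) = π_k f_k(x) / Σ_j π_j f_j(x).
Evaluate each component's likelihood at the observed value:
  f_1 = 0.9·e^(−0.9·0.85) = 0.9·e^(−0.7650) = 0.418801
  f_2 = 1.3·e^(−1.3·0.85) = 1.3·e^(−1.1050) = 0.430574
  f_3 = 2.6·e^(−2.6·0.85) = 2.6·e^(−2.2100) = 0.285222
Multiply by the mixture weights:
  π_1·f_1 = 0.48 × 0.418801 = 0.201024
  π_2·f_2 = 0.28 × 0.430574 = 0.120561
  π_3·f_3 = 0.24 × 0.285222 = 0.0684532
Normaliser: 0.201024 + 0.120561 + 0.0684532 = 0.390038
Responsibility of Regime 2: 0.120561 / 0.390038 ≈ 0.309

0.309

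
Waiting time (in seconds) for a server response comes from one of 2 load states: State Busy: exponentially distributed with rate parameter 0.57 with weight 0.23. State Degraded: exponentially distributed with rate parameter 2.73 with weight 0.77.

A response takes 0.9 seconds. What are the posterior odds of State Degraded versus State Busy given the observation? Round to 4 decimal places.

Only the two components matter; the odds are (P(Z=i) f_i(x)) / (P(Z=j) f_j(x)).
Exponential densities:
  L_Busy = 0.341257
  L_Degraded = 0.233938
Odds = (0.77/0.23) × (0.233938/0.341257) = 3.34783 × 0.685519 ≈ 2.2950

2.2950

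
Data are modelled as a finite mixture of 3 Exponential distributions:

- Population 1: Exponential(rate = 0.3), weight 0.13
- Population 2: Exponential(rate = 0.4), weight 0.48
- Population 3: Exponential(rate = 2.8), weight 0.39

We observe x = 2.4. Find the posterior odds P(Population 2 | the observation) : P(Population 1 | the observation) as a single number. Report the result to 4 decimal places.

3.8726

Posterior odds = (π_i f_i(x)) / (π_j f_j(x)); the normalising sum cancels.
Exponential densities:
  L_1 = 0.146026
  L_2 = 0.153157
  L_3 = 0.00337831
Odds = (0.48/0.13) × (0.153157/0.146026) = 3.69231 × 1.04884 ≈ 3.8726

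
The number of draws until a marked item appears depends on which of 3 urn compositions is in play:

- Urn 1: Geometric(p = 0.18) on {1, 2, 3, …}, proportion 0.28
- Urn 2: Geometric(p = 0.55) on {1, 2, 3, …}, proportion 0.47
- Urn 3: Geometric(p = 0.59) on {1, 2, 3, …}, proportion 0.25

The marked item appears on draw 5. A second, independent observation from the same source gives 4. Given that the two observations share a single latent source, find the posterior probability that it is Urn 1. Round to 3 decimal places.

P(component k | x) = π_k·f_k(x) / marginal(x), where marginal(x) = Σ_j π_j·f_j(x).
Since both observations come from the same component, the likelihood for component k is f_k(x₁)·f_k(x₂).
  f_1 = [0.18·(1−0.18)^4 = 0.18·0.452122 = 0.0813819] × [0.0992462] = 0.00807685
  f_2 = [0.55·(1−0.55)^4 = 0.55·0.0410062 = 0.0225534] × [0.0501187] = 0.00113035
  f_3 = [0.59·(1−0.59)^4 = 0.59·0.0282576 = 0.016672] × [0.0406634] = 0.00067794
Multiply by the mixture weights:
  π_1·f_1 = 0.28 × 0.00807685 = 0.00226152
  π_2·f_2 = 0.47 × 0.00113035 = 0.000531265
  π_3·f_3 = 0.25 × 0.00067794 = 0.000169485
Sum: 0.00226152 + 0.000531265 + 0.000169485 = 0.00296227
So the posterior for Urn 1 is 0.00226152 / 0.00296227 ≈ 0.763.

0.763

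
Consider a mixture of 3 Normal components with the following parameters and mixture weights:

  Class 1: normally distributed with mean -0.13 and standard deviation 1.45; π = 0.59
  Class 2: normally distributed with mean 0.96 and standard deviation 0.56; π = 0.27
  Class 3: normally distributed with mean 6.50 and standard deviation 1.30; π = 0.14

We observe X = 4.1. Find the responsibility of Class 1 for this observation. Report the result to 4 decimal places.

Apply Bayes' rule: the posterior for each component is proportional to its prior times its likelihood at x.
Normal densities:
  p_1 = (1/(1.45·√(2π)))·exp(−(4.1−-0.13)²/(2·1.45²)) = 0.275133·exp(-4.25515) = 0.0039044
  p_2 = (1/(0.56·√(2π)))·exp(−(4.1−0.96)²/(2·0.56²)) = 0.712397·exp(-15.72003) = 1.06072e-07
  p_3 = (1/(1.30·√(2π)))·exp(−(4.1−6.50)²/(2·1.30²)) = 0.306879·exp(-1.70414) = 0.05583
Prior × likelihood for each component:
  w_1·p_1 = 0.59 × 0.0039044 = 0.0023036
  w_2·p_2 = 0.27 × 1.06072e-07 = 2.86395e-08
  w_3·p_3 = 0.14 × 0.05583 = 0.00781619
Denominator: 0.0023036 + 2.86395e-08 + 0.00781619 = 0.0101198
P(Class 1 | data) ≈ 0.2276

0.2276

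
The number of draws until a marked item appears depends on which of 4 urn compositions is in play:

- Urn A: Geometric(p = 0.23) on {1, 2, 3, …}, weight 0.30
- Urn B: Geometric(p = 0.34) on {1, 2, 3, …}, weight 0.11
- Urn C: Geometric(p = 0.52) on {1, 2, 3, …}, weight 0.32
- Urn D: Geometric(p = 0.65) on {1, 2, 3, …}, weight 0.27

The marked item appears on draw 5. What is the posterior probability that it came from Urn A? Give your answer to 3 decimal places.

0.566

P(component k | x) = P(Z=k)·f_k(x) / marginal(x), where marginal(x) = Σ_j P(Z=j)·f_j(x).
Component likelihoods at x = 5:
  p_A = 0.080852
  p_B = 0.0645141
  p_C = 0.0276038
  p_D = 0.00975406
Unnormalised posteriors:
  P(Z=A)·p_A = 0.30 × 0.080852 = 0.0242556
  P(Z=B)·p_B = 0.11 × 0.0645141 = 0.00709655
  P(Z=C)·p_C = 0.32 × 0.0276038 = 0.0088332
  P(Z=D)·p_D = 0.27 × 0.00975406 = 0.0026336
Evidence: 0.0242556 + 0.00709655 + 0.0088332 + 0.0026336 = 0.042819
P(Urn A | 5) ≈ 0.566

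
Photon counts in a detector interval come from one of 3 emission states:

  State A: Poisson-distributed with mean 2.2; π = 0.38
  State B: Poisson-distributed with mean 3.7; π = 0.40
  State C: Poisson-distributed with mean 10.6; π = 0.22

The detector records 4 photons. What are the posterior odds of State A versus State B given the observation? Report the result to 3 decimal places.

0.532

Posterior odds = (w_i f_i(x)) / (w_j f_j(x)); the normalising sum cancels.
Component likelihoods at x = 4 photons:
  p_A = e^(−2.2)·2.2^4/4! = 0.108151
  p_B = e^(−3.7)·3.7^4/4! = 0.193066
  p_C = e^(−10.6)·10.6^4/4! = 0.0131066
0.0410975 / 0.0772264 ≈ 0.532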